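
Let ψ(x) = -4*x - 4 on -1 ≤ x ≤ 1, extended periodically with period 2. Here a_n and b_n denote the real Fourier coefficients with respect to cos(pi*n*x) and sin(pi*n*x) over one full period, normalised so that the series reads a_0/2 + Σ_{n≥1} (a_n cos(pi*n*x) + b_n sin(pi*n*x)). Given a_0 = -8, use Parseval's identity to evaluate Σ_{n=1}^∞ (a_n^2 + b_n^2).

32/3

Parseval: a_0^2/2 + Σ_{n≥1} (a_n^2+b_n^2) = ∫_{-1}^{1} ψ(x)^2 dx = 128/3.
Subtract a_0^2/2 = 32: Σ (a_n^2+b_n^2) = 32/3.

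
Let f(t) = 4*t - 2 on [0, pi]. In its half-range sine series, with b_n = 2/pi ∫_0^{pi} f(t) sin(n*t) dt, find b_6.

-4/3

b_6 = 2/pi ∫_0^{pi} (4*t - 2) sin(6*t) dt.
Integrating by parts (boundary term plus one more integral), an antiderivative of (4*t - 2) sin(6*t) is -2*t*cos(6*t)/3 + sin(6*t)/9 + cos(6*t)/3; evaluating from 0 to pi: ∫_{0}^{pi} (4*t - 2) sin(6*t) dt = (1/3 - 2*pi/3) - (1/3) = -2*pi/3.
Hence b_6 = (2/pi)·(-2*pi/3) = -4/3.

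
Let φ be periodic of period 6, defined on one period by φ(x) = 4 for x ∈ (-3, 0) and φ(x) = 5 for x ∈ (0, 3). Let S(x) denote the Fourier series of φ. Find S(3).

At x = 3 the one-sided limits are φ(3^-) = 5 and φ(3^+) = 4.
By Dirichlet's theorem the series converges to their average, [(5) + (4)]/2 = 9/2.

9/2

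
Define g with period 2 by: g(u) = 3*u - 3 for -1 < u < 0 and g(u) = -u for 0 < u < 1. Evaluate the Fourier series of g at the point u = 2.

u = 2 differs from u = 0 by 1 full period(s), and the series is 2-periodic.
At u = 0 the one-sided limits are g(0^-) = -3 and g(0^+) = 0.
By Dirichlet's theorem the series converges to their average, [(-3) + (0)]/2 = -3/2.

-3/2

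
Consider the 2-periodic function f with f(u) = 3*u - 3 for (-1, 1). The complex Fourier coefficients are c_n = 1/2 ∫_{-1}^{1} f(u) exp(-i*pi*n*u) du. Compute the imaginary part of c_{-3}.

1/pi

Since f is real-valued, Im(c_{-3}) = -1/2 ∫_{-1}^{1} f(u) sin(-3*pi*u) du = b_{3}/2.
Integrating by parts (boundary term plus one more integral), an antiderivative of (3*u - 3) sin(-3*pi*u) is u*cos(3*pi*u)/pi - sin(3*pi*u)/(3*pi**2) - cos(3*pi*u)/pi; evaluating from -1 to 1: ∫_{-1}^{1} (3*u - 3) sin(-3*pi*u) du = (0) - (2/pi) = -2/pi.
Hence Im(c_{-3}) = (-1/2)·(-2/pi) = 1/pi.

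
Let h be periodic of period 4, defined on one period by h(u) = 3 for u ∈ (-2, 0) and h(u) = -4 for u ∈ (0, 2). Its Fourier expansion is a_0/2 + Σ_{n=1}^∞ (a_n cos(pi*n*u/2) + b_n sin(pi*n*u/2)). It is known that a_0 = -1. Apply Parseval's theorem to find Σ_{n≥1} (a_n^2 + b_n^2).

Parseval: a_0^2/2 + Σ_{n≥1} (a_n^2+b_n^2) = 1/2 ∫_{-2}^{2} h(u)^2 du = 25.
Subtract a_0^2/2 = 1/2: Σ (a_n^2+b_n^2) = 49/2.

49/2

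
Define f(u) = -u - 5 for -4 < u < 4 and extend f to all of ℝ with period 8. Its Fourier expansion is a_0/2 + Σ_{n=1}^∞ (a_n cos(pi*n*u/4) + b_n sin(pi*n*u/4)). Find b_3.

-8/(3*pi)

b_3 = 1/4 ∫_{-4}^{4} f(u) sin(3*pi*u/4) du.
Integrating by parts (boundary term plus one more integral), an antiderivative of (-u - 5) sin(3*pi*u/4) is 4*u*cos(3*pi*u/4)/(3*pi) - 16*sin(3*pi*u/4)/(9*pi**2) + 20*cos(3*pi*u/4)/(3*pi); evaluating from -4 to 4: ∫_{-4}^{4} (-u - 5) sin(3*pi*u/4) du = (-12/pi) - (-4/(3*pi)) = -32/(3*pi).
Hence b_3 = (1/4)·(-32/(3*pi)) = -8/(3*pi).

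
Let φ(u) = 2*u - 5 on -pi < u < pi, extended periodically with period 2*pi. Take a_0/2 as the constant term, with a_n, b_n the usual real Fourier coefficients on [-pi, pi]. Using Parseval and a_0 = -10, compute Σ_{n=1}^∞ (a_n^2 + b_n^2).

Parseval: a_0^2/2 + Σ_{n≥1} (a_n^2+b_n^2) = 1/pi ∫_{-pi}^{pi} φ(u)^2 du = 8*pi**2/3 + 50.
Subtract a_0^2/2 = 50: Σ (a_n^2+b_n^2) = 8*pi**2/3.

8*pi**2/3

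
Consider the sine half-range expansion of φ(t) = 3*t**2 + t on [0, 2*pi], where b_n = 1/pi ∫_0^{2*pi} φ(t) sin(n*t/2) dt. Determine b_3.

b_3 = 1/pi ∫_0^{2*pi} (3*t**2 + t) sin(3*t/2) dt.
Integrating by parts twice (tabular method), an antiderivative of (3*t**2 + t) sin(3*t/2) is -2*t**2*cos(3*t/2) + 8*t*sin(3*t/2)/3 - 2*t*cos(3*t/2)/3 + 4*sin(3*t/2)/9 + 16*cos(3*t/2)/9; evaluating from 0 to 2*pi: ∫_{0}^{2*pi} (3*t**2 + t) sin(3*t/2) dt = (-16/9 + 4*pi/3 + 8*pi**2) - (16/9) = -32/9 + 4*pi/3 + 8*pi**2.
Hence b_3 = (1/pi)·(-32/9 + 4*pi/3 + 8*pi**2) = -32/(9*pi) + 4/3 + 8*pi.

-32/(9*pi) + 4/3 + 8*pi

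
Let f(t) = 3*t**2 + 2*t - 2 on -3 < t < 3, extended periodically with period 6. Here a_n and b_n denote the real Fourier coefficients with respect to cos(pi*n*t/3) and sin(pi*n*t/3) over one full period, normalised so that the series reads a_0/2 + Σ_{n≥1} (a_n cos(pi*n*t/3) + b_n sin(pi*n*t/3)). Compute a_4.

a_4 = 1/3 ∫_{-3}^{3} f(t) cos(4*pi*t/3) dt.
Integrating by parts twice (tabular method), an antiderivative of (3*t**2 + 2*t - 2) cos(4*pi*t/3) is 9*t**2*sin(4*pi*t/3)/(4*pi) + 3*t*sin(4*pi*t/3)/(2*pi) + 27*t*cos(4*pi*t/3)/(8*pi**2) - 3*sin(4*pi*t/3)/(2*pi) - 81*sin(4*pi*t/3)/(32*pi**3) + 9*cos(4*pi*t/3)/(8*pi**2); evaluating from -3 to 3: ∫_{-3}^{3} (3*t**2 + 2*t - 2) cos(4*pi*t/3) dt = (45/(4*pi**2)) - (-9/pi**2) = 81/(4*pi**2).
Hence a_4 = (1/3)·(81/(4*pi**2)) = 27/(4*pi**2).

27/(4*pi**2)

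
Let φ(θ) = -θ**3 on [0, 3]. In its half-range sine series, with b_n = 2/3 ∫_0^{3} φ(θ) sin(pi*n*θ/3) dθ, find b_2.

-81/(2*pi**3) + 27/pi

b_2 = 2/3 ∫_0^{3} (-θ**3) sin(2*pi*θ/3) dθ.
Integrating by parts three times (tabular method), an antiderivative of (-θ**3) sin(2*pi*θ/3) is 3*θ**3*cos(2*pi*θ/3)/(2*pi) - 27*θ**2*sin(2*pi*θ/3)/(4*pi**2) - 81*θ*cos(2*pi*θ/3)/(4*pi**3) + 243*sin(2*pi*θ/3)/(8*pi**4); evaluating from 0 to 3: ∫_{0}^{3} (-θ**3) sin(2*pi*θ/3) dθ = (81*(-3 + 2*pi**2)/(4*pi**3)) - (0) = 81*(-3 + 2*pi**2)/(4*pi**3).
Hence b_2 = (2/3)·(81*(-3 + 2*pi**2)/(4*pi**3)) = -81/(2*pi**3) + 27/pi.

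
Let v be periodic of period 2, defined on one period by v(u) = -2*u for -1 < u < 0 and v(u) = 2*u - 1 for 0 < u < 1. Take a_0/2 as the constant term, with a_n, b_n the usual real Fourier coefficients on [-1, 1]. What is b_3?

-2/(3*pi)

b_3 = ∫_{-1}^{1} v(u) sin(3*pi*u) du.
Split the integral at the breakpoints.
Integrating by parts (boundary term plus one more integral), an antiderivative of (-2*u) sin(3*pi*u) is 2*u*cos(3*pi*u)/(3*pi) - 2*sin(3*pi*u)/(9*pi**2); evaluating from -1 to 0: ∫_{-1}^{0} (-2*u) sin(3*pi*u) du = (0) - (2/(3*pi)) = -2/(3*pi).
Integrating by parts (boundary term plus one more integral), an antiderivative of (2*u - 1) sin(3*pi*u) is -2*u*cos(3*pi*u)/(3*pi) + 2*sin(3*pi*u)/(9*pi**2) + cos(3*pi*u)/(3*pi); evaluating from 0 to 1: ∫_{0}^{1} (2*u - 1) sin(3*pi*u) du = (1/(3*pi)) - (1/(3*pi)) = 0.
Summing the pieces gives b_3 = -2/(3*pi).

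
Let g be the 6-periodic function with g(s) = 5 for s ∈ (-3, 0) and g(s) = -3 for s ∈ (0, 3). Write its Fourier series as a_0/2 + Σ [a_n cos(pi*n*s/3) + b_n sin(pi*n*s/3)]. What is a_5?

a_5 = 1/3 ∫_{-3}^{3} g(s) cos(5*pi*s/3) ds.
Split the integral at the breakpoints.
Directly, an antiderivative of (5) cos(5*pi*s/3) is 3*sin(5*pi*s/3)/pi; evaluating from -3 to 0: ∫_{-3}^{0} (5) cos(5*pi*s/3) ds = (0) - (0) = 0.
Directly, an antiderivative of (-3) cos(5*pi*s/3) is -9*sin(5*pi*s/3)/(5*pi); evaluating from 0 to 3: ∫_{0}^{3} (-3) cos(5*pi*s/3) ds = (0) - (0) = 0.
Summing the pieces and multiplying by (1/3) gives a_5 = 0.

0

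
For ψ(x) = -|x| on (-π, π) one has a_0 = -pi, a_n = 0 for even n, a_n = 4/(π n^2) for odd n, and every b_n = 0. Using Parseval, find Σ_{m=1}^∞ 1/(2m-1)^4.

pi**4/96

Parseval: a_0^2/2 + Σ a_n^2 = (1/π) ∫_{-π}^{π} ψ(x)^2 dx = 2*pi**2/3.
Subtract a_0^2/2 = pi**2/2: Σ a_n^2 = pi**2/6.
Only odd n contribute, with a_n^2 = 16/(π^2 n^4), so Σ_{m≥1} 1/(2m-1)^4 = π^2·(pi**2/6)/16 = pi**4/96.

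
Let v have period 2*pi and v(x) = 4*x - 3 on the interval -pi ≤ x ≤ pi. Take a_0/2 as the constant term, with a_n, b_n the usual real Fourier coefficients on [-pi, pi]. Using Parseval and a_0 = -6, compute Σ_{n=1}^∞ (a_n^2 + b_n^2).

32*pi**2/3

Parseval: a_0^2/2 + Σ_{n≥1} (a_n^2+b_n^2) = 1/pi ∫_{-pi}^{pi} v(x)^2 dx = 18 + 32*pi**2/3.
Subtract a_0^2/2 = 18: Σ (a_n^2+b_n^2) = 32*pi**2/3.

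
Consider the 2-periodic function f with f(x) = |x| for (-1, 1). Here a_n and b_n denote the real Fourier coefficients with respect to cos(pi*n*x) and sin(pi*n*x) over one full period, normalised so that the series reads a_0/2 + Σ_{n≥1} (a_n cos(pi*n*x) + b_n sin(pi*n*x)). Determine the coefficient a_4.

0

a_4 = ∫_{-1}^{1} f(x) cos(4*pi*x) dx.
f is even and cos(4*pi*x) is even, so the integrand is even and a_4 = 2 ∫_0^{1} f(x) cos(4*pi*x) dx.
Integrating by parts (boundary term plus one more integral), an antiderivative of (x) cos(4*pi*x) is x*sin(4*pi*x)/(4*pi) + cos(4*pi*x)/(16*pi**2); evaluating from 0 to 1: ∫_{0}^{1} (x) cos(4*pi*x) dx = (1/(16*pi**2)) - (1/(16*pi**2)) = 0.
Hence a_4 = 2·(0) = 0.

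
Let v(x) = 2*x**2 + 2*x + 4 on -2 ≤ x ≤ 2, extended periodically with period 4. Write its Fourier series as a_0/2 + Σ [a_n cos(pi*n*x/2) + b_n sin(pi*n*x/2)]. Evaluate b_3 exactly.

8/(3*pi)

b_3 = 1/2 ∫_{-2}^{2} v(x) sin(3*pi*x/2) dx.
Integrating by parts twice (tabular method), an antiderivative of (2*x**2 + 2*x + 4) sin(3*pi*x/2) is -4*x**2*cos(3*pi*x/2)/(3*pi) + 16*x*sin(3*pi*x/2)/(9*pi**2) - 4*x*cos(3*pi*x/2)/(3*pi) + 8*sin(3*pi*x/2)/(9*pi**2) - 8*cos(3*pi*x/2)/(3*pi) + 32*cos(3*pi*x/2)/(27*pi**3); evaluating from -2 to 2: ∫_{-2}^{2} (2*x**2 + 2*x + 4) sin(3*pi*x/2) dx = (32*(-1 + 9*pi**2)/(27*pi**3)) - (16*(-2 + 9*pi**2)/(27*pi**3)) = 16/(3*pi).
Hence b_3 = (1/2)·(16/(3*pi)) = 8/(3*pi).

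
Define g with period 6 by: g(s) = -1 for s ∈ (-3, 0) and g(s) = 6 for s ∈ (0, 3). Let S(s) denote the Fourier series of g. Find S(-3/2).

g is continuous at s = -3/2 with value -1, so the series converges to -1 there.

-1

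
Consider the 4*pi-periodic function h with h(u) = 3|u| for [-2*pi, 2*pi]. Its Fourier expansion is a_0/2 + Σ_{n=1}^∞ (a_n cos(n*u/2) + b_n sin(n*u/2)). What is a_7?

-24/(49*pi)

a_7 = (1/(2*pi)) ∫_{-2*pi}^{2*pi} h(u) cos(7*u/2) du.
h is even and cos(7*u/2) is even, so the integrand is even and a_7 = 1/pi ∫_0^{2*pi} h(u) cos(7*u/2) du.
Integrating by parts (boundary term plus one more integral), an antiderivative of (3*u) cos(7*u/2) is 6*u*sin(7*u/2)/7 + 12*cos(7*u/2)/49; evaluating from 0 to 2*pi: ∫_{0}^{2*pi} (3*u) cos(7*u/2) du = (-12/49) - (12/49) = -24/49.
Hence a_7 = (1/pi)·(-24/49) = -24/(49*pi).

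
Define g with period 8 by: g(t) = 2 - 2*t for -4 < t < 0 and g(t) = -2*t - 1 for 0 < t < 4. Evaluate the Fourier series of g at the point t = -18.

6

t = -18 differs from t = -2 by -2 full period(s), and the series is 8-periodic.
g is continuous at t = -2 with value 6, so the series converges to 6 there.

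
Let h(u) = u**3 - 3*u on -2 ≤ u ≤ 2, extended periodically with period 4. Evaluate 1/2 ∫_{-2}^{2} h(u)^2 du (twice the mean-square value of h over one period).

1/2 ∫_{-2}^{2} h(u)^2 du = 1/2 · (272/35) = 136/35.

136/35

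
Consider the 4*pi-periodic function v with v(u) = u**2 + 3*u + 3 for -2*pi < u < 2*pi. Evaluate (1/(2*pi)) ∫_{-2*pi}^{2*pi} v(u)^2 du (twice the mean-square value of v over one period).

(1/(2*pi)) ∫_{-2*pi}^{2*pi} v(u)^2 du = (1/(2*pi)) · (36*pi + 80*pi**3 + 64*pi**5/5) = 18 + 40*pi**2 + 32*pi**4/5.

18 + 40*pi**2 + 32*pi**4/5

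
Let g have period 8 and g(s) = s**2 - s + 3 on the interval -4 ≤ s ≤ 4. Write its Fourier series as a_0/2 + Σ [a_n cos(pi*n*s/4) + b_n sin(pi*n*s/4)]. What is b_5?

b_5 = 1/4 ∫_{-4}^{4} g(s) sin(5*pi*s/4) ds.
Integrating by parts twice (tabular method), an antiderivative of (s**2 - s + 3) sin(5*pi*s/4) is -4*s**2*cos(5*pi*s/4)/(5*pi) + 32*s*sin(5*pi*s/4)/(25*pi**2) + 4*s*cos(5*pi*s/4)/(5*pi) - 16*sin(5*pi*s/4)/(25*pi**2) - 12*cos(5*pi*s/4)/(5*pi) + 128*cos(5*pi*s/4)/(125*pi**3); evaluating from -4 to 4: ∫_{-4}^{4} (s**2 - s + 3) sin(5*pi*s/4) ds = (-128/(125*pi**3) + 12/pi) - (4*(-32 + 575*pi**2)/(125*pi**3)) = -32/(5*pi).
Hence b_5 = (1/4)·(-32/(5*pi)) = -8/(5*pi).

-8/(5*pi)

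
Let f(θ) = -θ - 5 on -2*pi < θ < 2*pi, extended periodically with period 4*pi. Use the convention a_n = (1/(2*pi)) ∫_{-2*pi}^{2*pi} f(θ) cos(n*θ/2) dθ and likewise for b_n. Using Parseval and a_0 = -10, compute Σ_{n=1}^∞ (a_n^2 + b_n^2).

8*pi**2/3

Parseval: a_0^2/2 + Σ_{n≥1} (a_n^2+b_n^2) = (1/(2*pi)) ∫_{-2*pi}^{2*pi} f(θ)^2 dθ = 8*pi**2/3 + 50.
Subtract a_0^2/2 = 50: Σ (a_n^2+b_n^2) = 8*pi**2/3.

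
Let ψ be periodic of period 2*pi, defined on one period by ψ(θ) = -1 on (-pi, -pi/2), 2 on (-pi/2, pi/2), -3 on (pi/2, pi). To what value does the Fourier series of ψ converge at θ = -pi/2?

At θ = -pi/2 the one-sided limits are ψ(-pi/2^-) = -1 and ψ(-pi/2^+) = 2.
By Dirichlet's theorem the series converges to their average, [(-1) + (2)]/2 = 1/2.

1/2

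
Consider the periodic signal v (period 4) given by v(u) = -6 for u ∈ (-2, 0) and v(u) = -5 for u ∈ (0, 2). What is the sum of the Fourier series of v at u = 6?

-11/2

u = 6 differs from u = -2 by 2 full period(s), and the series is 4-periodic.
At u = -2 the one-sided limits are v(-2^-) = -5 and v(-2^+) = -6.
By Dirichlet's theorem the series converges to their average, [(-5) + (-6)]/2 = -11/2.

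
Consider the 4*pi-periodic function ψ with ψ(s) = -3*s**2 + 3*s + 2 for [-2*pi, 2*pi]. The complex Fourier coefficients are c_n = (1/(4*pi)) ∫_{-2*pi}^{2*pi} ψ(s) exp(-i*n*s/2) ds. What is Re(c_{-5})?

24/25

Since ψ is real-valued, Re(c_{-5}) = (1/(4*pi)) ∫_{-2*pi}^{2*pi} ψ(s) cos(-5*s/2) ds = a_{5}/2.
Integrating by parts twice (tabular method), an antiderivative of (-3*s**2 + 3*s + 2) cos(-5*s/2) is -6*s**2*sin(5*s/2)/5 + 6*s*sin(5*s/2)/5 - 24*s*cos(5*s/2)/25 + 148*sin(5*s/2)/125 + 12*cos(5*s/2)/25; evaluating from -2*pi to 2*pi: ∫_{-2*pi}^{2*pi} (-3*s**2 + 3*s + 2) cos(-5*s/2) ds = (-12/25 + 48*pi/25) - (-48*pi/25 - 12/25) = 96*pi/25.
Hence Re(c_{-5}) = (1/(4*pi))·(96*pi/25) = 24/25.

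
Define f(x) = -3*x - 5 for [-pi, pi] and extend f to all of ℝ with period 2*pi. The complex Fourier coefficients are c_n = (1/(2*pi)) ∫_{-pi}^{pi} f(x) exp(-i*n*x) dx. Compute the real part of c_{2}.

0

Since f is real-valued, Re(c_{2}) = (1/(2*pi)) ∫_{-pi}^{pi} f(x) cos(2*x) dx = a_{2}/2.
Integrating by parts (boundary term plus one more integral), an antiderivative of (-3*x - 5) cos(2*x) is -3*x*sin(2*x)/2 - 5*sin(2*x)/2 - 3*cos(2*x)/4; evaluating from -pi to pi: ∫_{-pi}^{pi} (-3*x - 5) cos(2*x) dx = (-3/4) - (-3/4) = 0.
Hence Re(c_{2}) = (1/(2*pi))·(0) = 0.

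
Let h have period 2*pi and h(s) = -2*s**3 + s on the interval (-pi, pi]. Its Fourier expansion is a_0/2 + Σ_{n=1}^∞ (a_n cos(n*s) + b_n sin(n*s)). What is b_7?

b_7 = 1/pi ∫_{-pi}^{pi} h(s) sin(7*s) ds.
h is odd and sin(7*s) is odd, so the integrand is even and b_7 = 2/pi ∫_0^{pi} h(s) sin(7*s) ds.
Integrating by parts three times (tabular method), an antiderivative of (-2*s**3 + s) sin(7*s) is 2*s**3*cos(7*s)/7 - 6*s**2*sin(7*s)/49 - 61*s*cos(7*s)/343 + 61*sin(7*s)/2401; evaluating from 0 to pi: ∫_{0}^{pi} (-2*s**3 + s) sin(7*s) ds = (pi*(61 - 98*pi**2)/343) - (0) = pi*(61 - 98*pi**2)/343.
Hence b_7 = (2/pi)·(pi*(61 - 98*pi**2)/343) = 122/343 - 4*pi**2/7.

122/343 - 4*pi**2/7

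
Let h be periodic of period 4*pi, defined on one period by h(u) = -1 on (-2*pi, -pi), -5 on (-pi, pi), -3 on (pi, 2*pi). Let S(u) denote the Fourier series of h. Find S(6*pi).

-2

u = 6*pi differs from u = -2*pi by 2 full period(s), and the series is 4*pi-periodic.
At u = -2*pi the one-sided limits are h(-2*pi^-) = -3 and h(-2*pi^+) = -1.
By Dirichlet's theorem the series converges to their average, [(-3) + (-1)]/2 = -2.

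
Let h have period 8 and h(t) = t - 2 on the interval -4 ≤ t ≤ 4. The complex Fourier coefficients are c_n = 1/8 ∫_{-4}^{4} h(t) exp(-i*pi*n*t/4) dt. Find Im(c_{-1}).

Since h is real-valued, Im(c_{-1}) = -1/8 ∫_{-4}^{4} h(t) sin(-pi*t/4) dt = b_{1}/2.
Integrating by parts (boundary term plus one more integral), an antiderivative of (t - 2) sin(-pi*t/4) is 4*t*cos(pi*t/4)/pi - 16*sin(pi*t/4)/pi**2 - 8*cos(pi*t/4)/pi; evaluating from -4 to 4: ∫_{-4}^{4} (t - 2) sin(-pi*t/4) dt = (-8/pi) - (24/pi) = -32/pi.
Hence Im(c_{-1}) = (-1/8)·(-32/pi) = 4/pi.

4/pi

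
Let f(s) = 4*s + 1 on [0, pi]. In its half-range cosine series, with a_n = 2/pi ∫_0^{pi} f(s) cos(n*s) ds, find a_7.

-16/(49*pi)

a_7 = 2/pi ∫_0^{pi} (4*s + 1) cos(7*s) ds.
Integrating by parts (boundary term plus one more integral), an antiderivative of (4*s + 1) cos(7*s) is 4*s*sin(7*s)/7 + sin(7*s)/7 + 4*cos(7*s)/49; evaluating from 0 to pi: ∫_{0}^{pi} (4*s + 1) cos(7*s) ds = (-4/49) - (4/49) = -8/49.
Hence a_7 = (2/pi)·(-8/49) = -16/(49*pi).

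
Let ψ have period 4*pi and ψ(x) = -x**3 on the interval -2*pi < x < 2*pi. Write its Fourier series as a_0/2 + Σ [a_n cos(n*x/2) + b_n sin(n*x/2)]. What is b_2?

-12 + 8*pi**2

b_2 = (1/(2*pi)) ∫_{-2*pi}^{2*pi} ψ(x) sin(x) dx.
ψ is odd and sin(x) is odd, so the integrand is even and b_2 = 1/pi ∫_0^{2*pi} ψ(x) sin(x) dx.
Integrating by parts three times (tabular method), an antiderivative of (-x**3) sin(x) is x**3*cos(x) - 3*x**2*sin(x) - 6*x*cos(x) + 6*sin(x); evaluating from 0 to 2*pi: ∫_{0}^{2*pi} (-x**3) sin(x) dx = (-12*pi + 8*pi**3) - (0) = -12*pi + 8*pi**3.
Hence b_2 = (1/pi)·(-12*pi + 8*pi**3) = -12 + 8*pi**2.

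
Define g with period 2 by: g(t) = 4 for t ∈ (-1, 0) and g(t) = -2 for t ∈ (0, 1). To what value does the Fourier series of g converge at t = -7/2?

-2

t = -7/2 differs from t = 1/2 by -2 full period(s), and the series is 2-periodic.
g is continuous at t = 1/2 with value -2, so the series converges to -2 there.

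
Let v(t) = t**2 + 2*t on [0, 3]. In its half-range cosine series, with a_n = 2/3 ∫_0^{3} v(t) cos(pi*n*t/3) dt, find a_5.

-12/(5*pi**2)

a_5 = 2/3 ∫_0^{3} (t**2 + 2*t) cos(5*pi*t/3) dt.
Integrating by parts twice (tabular method), an antiderivative of (t**2 + 2*t) cos(5*pi*t/3) is 3*t**2*sin(5*pi*t/3)/(5*pi) + 6*t*sin(5*pi*t/3)/(5*pi) + 18*t*cos(5*pi*t/3)/(25*pi**2) - 54*sin(5*pi*t/3)/(125*pi**3) + 18*cos(5*pi*t/3)/(25*pi**2); evaluating from 0 to 3: ∫_{0}^{3} (t**2 + 2*t) cos(5*pi*t/3) dt = (-72/(25*pi**2)) - (18/(25*pi**2)) = -18/(5*pi**2).
Hence a_5 = (2/3)·(-18/(5*pi**2)) = -12/(5*pi**2).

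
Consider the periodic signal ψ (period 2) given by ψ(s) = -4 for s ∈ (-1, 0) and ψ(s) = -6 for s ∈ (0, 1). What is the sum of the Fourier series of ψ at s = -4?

s = -4 differs from s = 0 by -2 full period(s), and the series is 2-periodic.
At s = 0 the one-sided limits are ψ(0^-) = -4 and ψ(0^+) = -6.
By Dirichlet's theorem the series converges to their average, [(-4) + (-6)]/2 = -5.

-5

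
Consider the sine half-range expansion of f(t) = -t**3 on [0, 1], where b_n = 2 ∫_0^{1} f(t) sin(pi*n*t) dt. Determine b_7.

b_7 = 2 ∫_0^{1} (-t**3) sin(7*pi*t) dt.
Integrating by parts three times (tabular method), an antiderivative of (-t**3) sin(7*pi*t) is t**3*cos(7*pi*t)/(7*pi) - 3*t**2*sin(7*pi*t)/(49*pi**2) - 6*t*cos(7*pi*t)/(343*pi**3) + 6*sin(7*pi*t)/(2401*pi**4); evaluating from 0 to 1: ∫_{0}^{1} (-t**3) sin(7*pi*t) dt = ((6 - 49*pi**2)/(343*pi**3)) - (0) = (6 - 49*pi**2)/(343*pi**3).
Hence b_7 = 2·((6 - 49*pi**2)/(343*pi**3)) = 2*(6 - 49*pi**2)/(343*pi**3).

2*(6 - 49*pi**2)/(343*pi**3)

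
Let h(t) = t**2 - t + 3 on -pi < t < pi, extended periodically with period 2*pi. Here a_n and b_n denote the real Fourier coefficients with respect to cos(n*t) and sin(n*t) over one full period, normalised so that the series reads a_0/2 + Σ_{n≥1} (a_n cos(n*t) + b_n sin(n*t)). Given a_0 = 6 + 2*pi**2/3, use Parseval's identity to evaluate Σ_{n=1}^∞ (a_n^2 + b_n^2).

2*pi**2*(15 + 4*pi**2)/45

Parseval: a_0^2/2 + Σ_{n≥1} (a_n^2+b_n^2) = 1/pi ∫_{-pi}^{pi} h(t)^2 dt = 18 + 2*pi**4/5 + 14*pi**2/3.
Subtract a_0^2/2 = 2*(9 + pi**2)**2/9: Σ (a_n^2+b_n^2) = 2*pi**2*(15 + 4*pi**2)/45.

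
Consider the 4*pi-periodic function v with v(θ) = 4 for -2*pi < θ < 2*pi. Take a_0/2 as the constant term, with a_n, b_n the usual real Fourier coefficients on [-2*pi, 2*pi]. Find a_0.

a_0 = (1/(2*pi)) ∫_{-2*pi}^{2*pi} v(θ) dθ = (1/(2*pi)) · (16*pi) = 8.

8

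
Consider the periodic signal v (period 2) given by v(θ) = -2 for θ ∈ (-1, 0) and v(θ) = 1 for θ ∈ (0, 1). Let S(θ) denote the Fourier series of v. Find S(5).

-1/2

θ = 5 differs from θ = 1 by 2 full period(s), and the series is 2-periodic.
At θ = 1 the one-sided limits are v(1^-) = 1 and v(1^+) = -2.
By Dirichlet's theorem the series converges to their average, [(1) + (-2)]/2 = -1/2.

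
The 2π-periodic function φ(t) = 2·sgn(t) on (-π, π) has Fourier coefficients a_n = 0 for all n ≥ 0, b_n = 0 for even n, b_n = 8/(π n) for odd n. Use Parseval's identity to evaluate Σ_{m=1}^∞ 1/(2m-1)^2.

Parseval: Σ b_n^2 = (1/π) ∫_{-π}^{π} φ(t)^2 dt = 8.
Only odd n contribute, with b_n^2 = 64/(π^2 n^2), so Σ_{m≥1} 1/(2m-1)^2 = π^2·(8)/64 = pi**2/8.

pi**2/8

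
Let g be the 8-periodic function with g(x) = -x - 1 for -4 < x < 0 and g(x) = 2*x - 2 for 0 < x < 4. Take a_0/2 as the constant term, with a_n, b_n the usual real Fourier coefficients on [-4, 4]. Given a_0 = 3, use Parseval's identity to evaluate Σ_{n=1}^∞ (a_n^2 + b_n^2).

Parseval: a_0^2/2 + Σ_{n≥1} (a_n^2+b_n^2) = 1/4 ∫_{-4}^{4} g(x)^2 dx = 35/3.
Subtract a_0^2/2 = 9/2: Σ (a_n^2+b_n^2) = 43/6.

43/6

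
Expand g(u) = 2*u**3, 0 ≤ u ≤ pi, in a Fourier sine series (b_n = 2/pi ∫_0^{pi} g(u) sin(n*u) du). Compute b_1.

-24 + 4*pi**2

b_1 = 2/pi ∫_0^{pi} (2*u**3) sin(u) du.
Integrating by parts three times (tabular method), an antiderivative of (2*u**3) sin(u) is -2*u**3*cos(u) + 6*u**2*sin(u) + 12*u*cos(u) - 12*sin(u); evaluating from 0 to pi: ∫_{0}^{pi} (2*u**3) sin(u) du = (2*pi*(-6 + pi**2)) - (0) = 2*pi*(-6 + pi**2).
Hence b_1 = (2/pi)·(2*pi*(-6 + pi**2)) = -24 + 4*pi**2.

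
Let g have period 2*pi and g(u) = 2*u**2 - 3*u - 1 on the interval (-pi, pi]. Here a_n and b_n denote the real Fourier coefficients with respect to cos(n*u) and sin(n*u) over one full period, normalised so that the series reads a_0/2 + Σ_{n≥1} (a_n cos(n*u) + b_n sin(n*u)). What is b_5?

-6/5

b_5 = 1/pi ∫_{-pi}^{pi} g(u) sin(5*u) du.
Integrating by parts twice (tabular method), an antiderivative of (2*u**2 - 3*u - 1) sin(5*u) is -2*u**2*cos(5*u)/5 + 4*u*sin(5*u)/25 + 3*u*cos(5*u)/5 - 3*sin(5*u)/25 + 29*cos(5*u)/125; evaluating from -pi to pi: ∫_{-pi}^{pi} (2*u**2 - 3*u - 1) sin(5*u) du = (-3*pi/5 - 29/125 + 2*pi**2/5) - (-29/125 + 3*pi/5 + 2*pi**2/5) = -6*pi/5.
Hence b_5 = (1/pi)·(-6*pi/5) = -6/5.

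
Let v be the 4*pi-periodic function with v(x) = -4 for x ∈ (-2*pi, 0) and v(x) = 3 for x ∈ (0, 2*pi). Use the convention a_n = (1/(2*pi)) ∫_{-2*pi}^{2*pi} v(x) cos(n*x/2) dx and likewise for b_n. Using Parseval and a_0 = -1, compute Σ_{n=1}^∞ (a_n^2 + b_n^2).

Parseval: a_0^2/2 + Σ_{n≥1} (a_n^2+b_n^2) = (1/(2*pi)) ∫_{-2*pi}^{2*pi} v(x)^2 dx = 25.
Subtract a_0^2/2 = 1/2: Σ (a_n^2+b_n^2) = 49/2.

49/2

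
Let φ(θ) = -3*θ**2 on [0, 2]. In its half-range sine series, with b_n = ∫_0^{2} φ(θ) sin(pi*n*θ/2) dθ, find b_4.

b_4 = ∫_0^{2} (-3*θ**2) sin(2*pi*θ) dθ.
Integrating by parts twice (tabular method), an antiderivative of (-3*θ**2) sin(2*pi*θ) is 3*θ**2*cos(2*pi*θ)/(2*pi) - 3*θ*sin(2*pi*θ)/(2*pi**2) - 3*cos(2*pi*θ)/(4*pi**3); evaluating from 0 to 2: ∫_{0}^{2} (-3*θ**2) sin(2*pi*θ) dθ = (-3/(4*pi**3) + 6/pi) - (-3/(4*pi**3)) = 6/pi.
Hence b_4 = 6/pi.

6/pi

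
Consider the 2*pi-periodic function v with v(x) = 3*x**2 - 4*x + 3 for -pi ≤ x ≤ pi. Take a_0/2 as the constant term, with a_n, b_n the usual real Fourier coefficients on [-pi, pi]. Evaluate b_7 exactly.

b_7 = 1/pi ∫_{-pi}^{pi} v(x) sin(7*x) dx.
Integrating by parts twice (tabular method), an antiderivative of (3*x**2 - 4*x + 3) sin(7*x) is -3*x**2*cos(7*x)/7 + 6*x*sin(7*x)/49 + 4*x*cos(7*x)/7 - 4*sin(7*x)/49 - 141*cos(7*x)/343; evaluating from -pi to pi: ∫_{-pi}^{pi} (3*x**2 - 4*x + 3) sin(7*x) dx = (-4*pi/7 + 141/343 + 3*pi**2/7) - (141/343 + 4*pi/7 + 3*pi**2/7) = -8*pi/7.
Hence b_7 = (1/pi)·(-8*pi/7) = -8/7.

-8/7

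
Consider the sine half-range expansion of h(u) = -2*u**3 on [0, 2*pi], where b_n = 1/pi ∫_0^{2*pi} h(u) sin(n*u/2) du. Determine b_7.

b_7 = 1/pi ∫_0^{2*pi} (-2*u**3) sin(7*u/2) du.
Integrating by parts three times (tabular method), an antiderivative of (-2*u**3) sin(7*u/2) is 4*u**3*cos(7*u/2)/7 - 24*u**2*sin(7*u/2)/49 - 96*u*cos(7*u/2)/343 + 192*sin(7*u/2)/2401; evaluating from 0 to 2*pi: ∫_{0}^{2*pi} (-2*u**3) sin(7*u/2) du = (32*pi*(6 - 49*pi**2)/343) - (0) = 32*pi*(6 - 49*pi**2)/343.
Hence b_7 = (1/pi)·(32*pi*(6 - 49*pi**2)/343) = 192/343 - 32*pi**2/7.

192/343 - 32*pi**2/7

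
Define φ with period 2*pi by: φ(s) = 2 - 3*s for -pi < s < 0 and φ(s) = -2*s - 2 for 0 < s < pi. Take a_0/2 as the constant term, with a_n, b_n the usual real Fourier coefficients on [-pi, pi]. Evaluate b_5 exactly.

b_5 = 1/pi ∫_{-pi}^{pi} φ(s) sin(5*s) ds.
Split the integral at the breakpoints.
Integrating by parts (boundary term plus one more integral), an antiderivative of (2 - 3*s) sin(5*s) is 3*s*cos(5*s)/5 - 3*sin(5*s)/25 - 2*cos(5*s)/5; evaluating from -pi to 0: ∫_{-pi}^{0} (2 - 3*s) sin(5*s) ds = (-2/5) - (2/5 + 3*pi/5) = -3*pi/5 - 4/5.
Integrating by parts (boundary term plus one more integral), an antiderivative of (-2*s - 2) sin(5*s) is 2*s*cos(5*s)/5 - 2*sin(5*s)/25 + 2*cos(5*s)/5; evaluating from 0 to pi: ∫_{0}^{pi} (-2*s - 2) sin(5*s) ds = (-2*pi/5 - 2/5) - (2/5) = -2*pi/5 - 4/5.
Summing the pieces and multiplying by (1/pi) gives b_5 = (-pi - 8/5)/pi.

(-pi - 8/5)/pi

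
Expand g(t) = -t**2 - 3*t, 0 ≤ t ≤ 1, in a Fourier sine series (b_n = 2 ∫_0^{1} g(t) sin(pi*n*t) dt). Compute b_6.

b_6 = 2 ∫_0^{1} (-t**2 - 3*t) sin(6*pi*t) dt.
Integrating by parts twice (tabular method), an antiderivative of (-t**2 - 3*t) sin(6*pi*t) is t**2*cos(6*pi*t)/(6*pi) - t*sin(6*pi*t)/(18*pi**2) + t*cos(6*pi*t)/(2*pi) - sin(6*pi*t)/(12*pi**2) - cos(6*pi*t)/(108*pi**3); evaluating from 0 to 1: ∫_{0}^{1} (-t**2 - 3*t) sin(6*pi*t) dt = ((-1 + 72*pi**2)/(108*pi**3)) - (-1/(108*pi**3)) = 2/(3*pi).
Hence b_6 = 2·(2/(3*pi)) = 4/(3*pi).

4/(3*pi)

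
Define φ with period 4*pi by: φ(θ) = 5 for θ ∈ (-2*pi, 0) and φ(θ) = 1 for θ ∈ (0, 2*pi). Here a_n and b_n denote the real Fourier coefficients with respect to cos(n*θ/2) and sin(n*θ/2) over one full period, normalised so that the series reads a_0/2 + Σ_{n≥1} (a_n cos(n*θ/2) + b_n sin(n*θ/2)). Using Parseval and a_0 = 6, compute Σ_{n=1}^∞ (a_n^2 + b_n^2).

8

Parseval: a_0^2/2 + Σ_{n≥1} (a_n^2+b_n^2) = (1/(2*pi)) ∫_{-2*pi}^{2*pi} φ(θ)^2 dθ = 26.
Subtract a_0^2/2 = 18: Σ (a_n^2+b_n^2) = 8.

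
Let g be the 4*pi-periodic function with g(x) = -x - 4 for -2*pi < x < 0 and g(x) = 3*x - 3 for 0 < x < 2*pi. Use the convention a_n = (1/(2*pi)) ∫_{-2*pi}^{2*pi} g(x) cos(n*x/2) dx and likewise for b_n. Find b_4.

-1

b_4 = (1/(2*pi)) ∫_{-2*pi}^{2*pi} g(x) sin(2*x) dx.
Split the integral at the breakpoints.
Integrating by parts (boundary term plus one more integral), an antiderivative of (-x - 4) sin(2*x) is x*cos(2*x)/2 - sin(2*x)/4 + 2*cos(2*x); evaluating from -2*pi to 0: ∫_{-2*pi}^{0} (-x - 4) sin(2*x) dx = (2) - (2 - pi) = pi.
Integrating by parts (boundary term plus one more integral), an antiderivative of (3*x - 3) sin(2*x) is -3*x*cos(2*x)/2 + 3*sin(2*x)/4 + 3*cos(2*x)/2; evaluating from 0 to 2*pi: ∫_{0}^{2*pi} (3*x - 3) sin(2*x) dx = (3/2 - 3*pi) - (3/2) = -3*pi.
Summing the pieces and multiplying by (1/(2*pi)) gives b_4 = -1.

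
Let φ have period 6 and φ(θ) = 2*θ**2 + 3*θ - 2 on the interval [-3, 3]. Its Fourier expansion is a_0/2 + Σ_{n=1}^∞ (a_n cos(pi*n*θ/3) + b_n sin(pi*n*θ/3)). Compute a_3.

a_3 = 1/3 ∫_{-3}^{3} φ(θ) cos(pi*θ) dθ.
Integrating by parts twice (tabular method), an antiderivative of (2*θ**2 + 3*θ - 2) cos(pi*θ) is 2*θ**2*sin(pi*θ)/pi + 3*θ*sin(pi*θ)/pi + 4*θ*cos(pi*θ)/pi**2 - 2*sin(pi*θ)/pi - 4*sin(pi*θ)/pi**3 + 3*cos(pi*θ)/pi**2; evaluating from -3 to 3: ∫_{-3}^{3} (2*θ**2 + 3*θ - 2) cos(pi*θ) dθ = (-15/pi**2) - (9/pi**2) = -24/pi**2.
Hence a_3 = (1/3)·(-24/pi**2) = -8/pi**2.

-8/pi**2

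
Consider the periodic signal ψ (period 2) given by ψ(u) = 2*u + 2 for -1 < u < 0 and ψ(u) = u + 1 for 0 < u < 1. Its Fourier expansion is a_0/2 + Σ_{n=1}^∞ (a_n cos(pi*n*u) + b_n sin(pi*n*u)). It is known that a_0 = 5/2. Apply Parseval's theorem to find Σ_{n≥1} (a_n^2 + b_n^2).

13/24

Parseval: a_0^2/2 + Σ_{n≥1} (a_n^2+b_n^2) = ∫_{-1}^{1} ψ(u)^2 du = 11/3.
Subtract a_0^2/2 = 25/8: Σ (a_n^2+b_n^2) = 13/24.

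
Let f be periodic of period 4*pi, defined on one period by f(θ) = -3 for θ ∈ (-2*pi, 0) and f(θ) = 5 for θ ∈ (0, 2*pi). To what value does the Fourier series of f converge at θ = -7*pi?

5

θ = -7*pi differs from θ = pi by -2 full period(s), and the series is 4*pi-periodic.
f is continuous at θ = pi with value 5, so the series converges to 5 there.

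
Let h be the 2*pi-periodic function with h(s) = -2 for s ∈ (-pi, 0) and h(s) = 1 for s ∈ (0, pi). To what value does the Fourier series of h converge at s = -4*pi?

-1/2

s = -4*pi differs from s = 0 by -2 full period(s), and the series is 2*pi-periodic.
At s = 0 the one-sided limits are h(0^-) = -2 and h(0^+) = 1.
By Dirichlet's theorem the series converges to their average, [(-2) + (1)]/2 = -1/2.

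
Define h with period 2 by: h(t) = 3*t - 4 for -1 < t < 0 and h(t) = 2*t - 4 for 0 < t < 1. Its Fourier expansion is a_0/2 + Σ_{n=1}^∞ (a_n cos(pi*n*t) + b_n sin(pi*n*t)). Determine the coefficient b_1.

b_1 = ∫_{-1}^{1} h(t) sin(pi*t) dt.
Split the integral at the breakpoints.
Integrating by parts (boundary term plus one more integral), an antiderivative of (3*t - 4) sin(pi*t) is -3*t*cos(pi*t)/pi + 3*sin(pi*t)/pi**2 + 4*cos(pi*t)/pi; evaluating from -1 to 0: ∫_{-1}^{0} (3*t - 4) sin(pi*t) dt = (4/pi) - (-7/pi) = 11/pi.
Integrating by parts (boundary term plus one more integral), an antiderivative of (2*t - 4) sin(pi*t) is -2*t*cos(pi*t)/pi + 2*sin(pi*t)/pi**2 + 4*cos(pi*t)/pi; evaluating from 0 to 1: ∫_{0}^{1} (2*t - 4) sin(pi*t) dt = (-2/pi) - (4/pi) = -6/pi.
Summing the pieces gives b_1 = 5/pi.

5/pi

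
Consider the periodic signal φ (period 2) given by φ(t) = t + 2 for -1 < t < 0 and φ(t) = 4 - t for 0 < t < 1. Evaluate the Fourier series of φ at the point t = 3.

t = 3 differs from t = -1 by 2 full period(s), and the series is 2-periodic.
At t = -1 the one-sided limits are φ(-1^-) = 3 and φ(-1^+) = 1.
By Dirichlet's theorem the series converges to their average, [(3) + (1)]/2 = 2.

2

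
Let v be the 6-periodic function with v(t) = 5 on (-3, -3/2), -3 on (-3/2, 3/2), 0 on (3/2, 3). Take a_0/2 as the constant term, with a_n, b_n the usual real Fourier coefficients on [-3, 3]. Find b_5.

b_5 = 1/3 ∫_{-3}^{3} v(t) sin(5*pi*t/3) dt.
Split the integral at the breakpoints.
Directly, an antiderivative of (5) sin(5*pi*t/3) is -3*cos(5*pi*t/3)/pi; evaluating from -3 to -3/2: ∫_{-3}^{-3/2} (5) sin(5*pi*t/3) dt = (0) - (3/pi) = -3/pi.
Directly, an antiderivative of (-3) sin(5*pi*t/3) is 9*cos(5*pi*t/3)/(5*pi); evaluating from -3/2 to 3/2: ∫_{-3/2}^{3/2} (-3) sin(5*pi*t/3) dt = (0) - (0) = 0.
∫_{3/2}^{3} (0) sin(5*pi*t/3) dt = 0.
Summing the pieces and multiplying by (1/3) gives b_5 = -1/pi.

-1/pi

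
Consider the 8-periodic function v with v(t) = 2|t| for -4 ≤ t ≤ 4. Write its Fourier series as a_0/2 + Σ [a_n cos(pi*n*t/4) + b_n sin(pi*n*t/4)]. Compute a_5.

a_5 = 1/4 ∫_{-4}^{4} v(t) cos(5*pi*t/4) dt.
v is even and cos(5*pi*t/4) is even, so the integrand is even and a_5 = 1/2 ∫_0^{4} v(t) cos(5*pi*t/4) dt.
Integrating by parts (boundary term plus one more integral), an antiderivative of (2*t) cos(5*pi*t/4) is 8*t*sin(5*pi*t/4)/(5*pi) + 32*cos(5*pi*t/4)/(25*pi**2); evaluating from 0 to 4: ∫_{0}^{4} (2*t) cos(5*pi*t/4) dt = (-32/(25*pi**2)) - (32/(25*pi**2)) = -64/(25*pi**2).
Hence a_5 = (1/2)·(-64/(25*pi**2)) = -32/(25*pi**2).

-32/(25*pi**2)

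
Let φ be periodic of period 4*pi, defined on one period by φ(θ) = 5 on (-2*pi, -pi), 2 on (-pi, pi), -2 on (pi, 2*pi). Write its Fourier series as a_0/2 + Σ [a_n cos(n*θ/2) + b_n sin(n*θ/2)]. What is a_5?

a_5 = (1/(2*pi)) ∫_{-2*pi}^{2*pi} φ(θ) cos(5*θ/2) dθ.
Split the integral at the breakpoints.
Directly, an antiderivative of (5) cos(5*θ/2) is 2*sin(5*θ/2); evaluating from -2*pi to -pi: ∫_{-2*pi}^{-pi} (5) cos(5*θ/2) dθ = (-2) - (0) = -2.
Directly, an antiderivative of (2) cos(5*θ/2) is 4*sin(5*θ/2)/5; evaluating from -pi to pi: ∫_{-pi}^{pi} (2) cos(5*θ/2) dθ = (4/5) - (-4/5) = 8/5.
Directly, an antiderivative of (-2) cos(5*θ/2) is -4*sin(5*θ/2)/5; evaluating from pi to 2*pi: ∫_{pi}^{2*pi} (-2) cos(5*θ/2) dθ = (0) - (-4/5) = 4/5.
Summing the pieces and multiplying by (1/(2*pi)) gives a_5 = 1/(5*pi).

1/(5*pi)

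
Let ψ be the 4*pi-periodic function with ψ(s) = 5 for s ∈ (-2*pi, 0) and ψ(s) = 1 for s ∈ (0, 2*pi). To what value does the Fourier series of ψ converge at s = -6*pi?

3

s = -6*pi differs from s = -2*pi by -1 full period(s), and the series is 4*pi-periodic.
At s = -2*pi the one-sided limits are ψ(-2*pi^-) = 1 and ψ(-2*pi^+) = 5.
By Dirichlet's theorem the series converges to their average, [(1) + (5)]/2 = 3.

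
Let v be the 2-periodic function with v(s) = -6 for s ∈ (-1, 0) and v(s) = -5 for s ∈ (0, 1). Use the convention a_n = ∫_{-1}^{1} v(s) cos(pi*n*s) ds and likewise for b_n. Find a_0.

a_0 = ∫_{-1}^{1} v(s) ds = -11.

-11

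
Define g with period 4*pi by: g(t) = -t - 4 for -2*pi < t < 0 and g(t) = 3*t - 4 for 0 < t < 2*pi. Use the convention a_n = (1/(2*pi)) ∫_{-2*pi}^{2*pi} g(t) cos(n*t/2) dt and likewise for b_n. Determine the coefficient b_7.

b_7 = (1/(2*pi)) ∫_{-2*pi}^{2*pi} g(t) sin(7*t/2) dt.
Split the integral at the breakpoints.
Integrating by parts (boundary term plus one more integral), an antiderivative of (-t - 4) sin(7*t/2) is 2*t*cos(7*t/2)/7 - 4*sin(7*t/2)/49 + 8*cos(7*t/2)/7; evaluating from -2*pi to 0: ∫_{-2*pi}^{0} (-t - 4) sin(7*t/2) dt = (8/7) - (-8/7 + 4*pi/7) = 16/7 - 4*pi/7.
Integrating by parts (boundary term plus one more integral), an antiderivative of (3*t - 4) sin(7*t/2) is -6*t*cos(7*t/2)/7 + 12*sin(7*t/2)/49 + 8*cos(7*t/2)/7; evaluating from 0 to 2*pi: ∫_{0}^{2*pi} (3*t - 4) sin(7*t/2) dt = (-8/7 + 12*pi/7) - (8/7) = -16/7 + 12*pi/7.
Summing the pieces and multiplying by (1/(2*pi)) gives b_7 = 4/7.

4/7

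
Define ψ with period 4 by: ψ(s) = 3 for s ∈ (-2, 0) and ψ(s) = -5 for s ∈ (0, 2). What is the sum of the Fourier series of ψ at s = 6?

-1

s = 6 differs from s = 2 by 1 full period(s), and the series is 4-periodic.
At s = 2 the one-sided limits are ψ(2^-) = -5 and ψ(2^+) = 3.
By Dirichlet's theorem the series converges to their average, [(-5) + (3)]/2 = -1.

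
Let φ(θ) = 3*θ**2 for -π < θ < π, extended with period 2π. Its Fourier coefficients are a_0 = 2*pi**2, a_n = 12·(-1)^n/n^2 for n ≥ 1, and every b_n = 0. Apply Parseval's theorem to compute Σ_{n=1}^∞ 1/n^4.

pi**4/90

Parseval: a_0^2/2 + Σ a_n^2 = (1/π) ∫_{-π}^{π} φ(θ)^2 dθ = 18*pi**4/5.
Subtract a_0^2/2 = 2*pi**4: Σ a_n^2 = 8*pi**4/5.
Since a_n^2 = 144/n^4, Σ 1/n^4 = pi**4/90.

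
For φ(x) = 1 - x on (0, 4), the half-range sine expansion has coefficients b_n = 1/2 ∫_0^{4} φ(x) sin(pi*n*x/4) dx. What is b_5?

b_5 = 1/2 ∫_0^{4} (1 - x) sin(5*pi*x/4) dx.
Integrating by parts (boundary term plus one more integral), an antiderivative of (1 - x) sin(5*pi*x/4) is 4*x*cos(5*pi*x/4)/(5*pi) - 16*sin(5*pi*x/4)/(25*pi**2) - 4*cos(5*pi*x/4)/(5*pi); evaluating from 0 to 4: ∫_{0}^{4} (1 - x) sin(5*pi*x/4) dx = (-12/(5*pi)) - (-4/(5*pi)) = -8/(5*pi).
Hence b_5 = (1/2)·(-8/(5*pi)) = -4/(5*pi).

-4/(5*pi)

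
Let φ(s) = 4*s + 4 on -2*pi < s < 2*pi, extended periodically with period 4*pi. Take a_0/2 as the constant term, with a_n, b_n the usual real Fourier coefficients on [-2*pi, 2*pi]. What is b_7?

b_7 = (1/(2*pi)) ∫_{-2*pi}^{2*pi} φ(s) sin(7*s/2) ds.
Integrating by parts (boundary term plus one more integral), an antiderivative of (4*s + 4) sin(7*s/2) is -8*s*cos(7*s/2)/7 + 16*sin(7*s/2)/49 - 8*cos(7*s/2)/7; evaluating from -2*pi to 2*pi: ∫_{-2*pi}^{2*pi} (4*s + 4) sin(7*s/2) ds = (8/7 + 16*pi/7) - (8/7 - 16*pi/7) = 32*pi/7.
Hence b_7 = (1/(2*pi))·(32*pi/7) = 16/7.

16/7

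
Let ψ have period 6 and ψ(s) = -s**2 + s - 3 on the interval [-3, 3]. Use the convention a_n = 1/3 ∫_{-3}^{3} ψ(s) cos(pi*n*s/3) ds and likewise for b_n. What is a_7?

a_7 = 1/3 ∫_{-3}^{3} ψ(s) cos(7*pi*s/3) ds.
Integrating by parts twice (tabular method), an antiderivative of (-s**2 + s - 3) cos(7*pi*s/3) is -3*s**2*sin(7*pi*s/3)/(7*pi) + 3*s*sin(7*pi*s/3)/(7*pi) - 18*s*cos(7*pi*s/3)/(49*pi**2) - 9*sin(7*pi*s/3)/(7*pi) + 54*sin(7*pi*s/3)/(343*pi**3) + 9*cos(7*pi*s/3)/(49*pi**2); evaluating from -3 to 3: ∫_{-3}^{3} (-s**2 + s - 3) cos(7*pi*s/3) ds = (45/(49*pi**2)) - (-9/(7*pi**2)) = 108/(49*pi**2).
Hence a_7 = (1/3)·(108/(49*pi**2)) = 36/(49*pi**2).

36/(49*pi**2)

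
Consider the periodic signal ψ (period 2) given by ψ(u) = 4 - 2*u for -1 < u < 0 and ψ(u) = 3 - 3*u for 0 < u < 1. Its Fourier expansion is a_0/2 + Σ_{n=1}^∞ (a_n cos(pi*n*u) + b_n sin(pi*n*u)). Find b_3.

-7/(3*pi)

b_3 = ∫_{-1}^{1} ψ(u) sin(3*pi*u) du.
Split the integral at the breakpoints.
Integrating by parts (boundary term plus one more integral), an antiderivative of (4 - 2*u) sin(3*pi*u) is 2*u*cos(3*pi*u)/(3*pi) - 2*sin(3*pi*u)/(9*pi**2) - 4*cos(3*pi*u)/(3*pi); evaluating from -1 to 0: ∫_{-1}^{0} (4 - 2*u) sin(3*pi*u) du = (-4/(3*pi)) - (2/pi) = -10/(3*pi).
Integrating by parts (boundary term plus one more integral), an antiderivative of (3 - 3*u) sin(3*pi*u) is u*cos(3*pi*u)/pi - sin(3*pi*u)/(3*pi**2) - cos(3*pi*u)/pi; evaluating from 0 to 1: ∫_{0}^{1} (3 - 3*u) sin(3*pi*u) du = (0) - (-1/pi) = 1/pi.
Summing the pieces gives b_3 = -7/(3*pi).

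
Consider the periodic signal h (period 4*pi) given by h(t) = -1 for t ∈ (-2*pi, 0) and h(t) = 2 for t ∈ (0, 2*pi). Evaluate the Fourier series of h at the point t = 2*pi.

t = 2*pi differs from t = -2*pi by 1 full period(s), and the series is 4*pi-periodic.
At t = -2*pi the one-sided limits are h(-2*pi^-) = 2 and h(-2*pi^+) = -1.
By Dirichlet's theorem the series converges to their average, [(2) + (-1)]/2 = 1/2.

1/2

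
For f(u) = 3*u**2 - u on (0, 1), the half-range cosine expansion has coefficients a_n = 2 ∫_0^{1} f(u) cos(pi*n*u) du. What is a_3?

-8/(9*pi**2)

a_3 = 2 ∫_0^{1} (3*u**2 - u) cos(3*pi*u) du.
Integrating by parts twice (tabular method), an antiderivative of (3*u**2 - u) cos(3*pi*u) is u**2*sin(3*pi*u)/pi - u*sin(3*pi*u)/(3*pi) + 2*u*cos(3*pi*u)/(3*pi**2) - 2*sin(3*pi*u)/(9*pi**3) - cos(3*pi*u)/(9*pi**2); evaluating from 0 to 1: ∫_{0}^{1} (3*u**2 - u) cos(3*pi*u) du = (-5/(9*pi**2)) - (-1/(9*pi**2)) = -4/(9*pi**2).
Hence a_3 = 2·(-4/(9*pi**2)) = -8/(9*pi**2).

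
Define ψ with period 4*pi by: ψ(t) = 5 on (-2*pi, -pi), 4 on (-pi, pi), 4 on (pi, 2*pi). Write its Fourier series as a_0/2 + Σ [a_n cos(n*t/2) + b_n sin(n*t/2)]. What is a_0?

a_0 = (1/(2*pi)) ∫_{-2*pi}^{2*pi} ψ(t) dt = (1/(2*pi)) · (17*pi) = 17/2.

17/2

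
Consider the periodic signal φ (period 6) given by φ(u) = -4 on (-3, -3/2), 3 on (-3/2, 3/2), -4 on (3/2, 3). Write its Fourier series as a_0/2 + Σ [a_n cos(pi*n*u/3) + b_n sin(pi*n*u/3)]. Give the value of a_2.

a_2 = 1/3 ∫_{-3}^{3} φ(u) cos(2*pi*u/3) du.
φ is even and cos(2*pi*u/3) is even, so the integrand is even and a_2 = 2/3 ∫_0^{3} φ(u) cos(2*pi*u/3) du.
Split the integral at the breakpoints.
Directly, an antiderivative of (3) cos(2*pi*u/3) is 9*sin(2*pi*u/3)/(2*pi); evaluating from 0 to 3/2: ∫_{0}^{3/2} (3) cos(2*pi*u/3) du = (0) - (0) = 0.
Directly, an antiderivative of (-4) cos(2*pi*u/3) is -6*sin(2*pi*u/3)/pi; evaluating from 3/2 to 3: ∫_{3/2}^{3} (-4) cos(2*pi*u/3) du = (0) - (0) = 0.
Summing the pieces and multiplying by (2/3) gives a_2 = 0.

0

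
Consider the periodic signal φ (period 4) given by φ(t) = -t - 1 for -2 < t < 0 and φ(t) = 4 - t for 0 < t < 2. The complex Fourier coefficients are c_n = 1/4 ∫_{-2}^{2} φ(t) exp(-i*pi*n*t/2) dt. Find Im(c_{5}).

-3/(5*pi)

Since φ is real-valued, Im(c_{5}) = -1/4 ∫_{-2}^{2} φ(t) sin(5*pi*t/2) dt = -b_{5}/2.
Split the integral at the breakpoints.
Integrating by parts (boundary term plus one more integral), an antiderivative of (-t - 1) sin(5*pi*t/2) is 2*t*cos(5*pi*t/2)/(5*pi) - 4*sin(5*pi*t/2)/(25*pi**2) + 2*cos(5*pi*t/2)/(5*pi); evaluating from -2 to 0: ∫_{-2}^{0} (-t - 1) sin(5*pi*t/2) dt = (2/(5*pi)) - (2/(5*pi)) = 0.
Integrating by parts (boundary term plus one more integral), an antiderivative of (4 - t) sin(5*pi*t/2) is 2*t*cos(5*pi*t/2)/(5*pi) - 4*sin(5*pi*t/2)/(25*pi**2) - 8*cos(5*pi*t/2)/(5*pi); evaluating from 0 to 2: ∫_{0}^{2} (4 - t) sin(5*pi*t/2) dt = (4/(5*pi)) - (-8/(5*pi)) = 12/(5*pi).
So ∫_{-2}^{2} φ(t) sin(5*pi*t/2) dt = 12/(5*pi).
Hence Im(c_{5}) = (-1/4)·(12/(5*pi)) = -3/(5*pi).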